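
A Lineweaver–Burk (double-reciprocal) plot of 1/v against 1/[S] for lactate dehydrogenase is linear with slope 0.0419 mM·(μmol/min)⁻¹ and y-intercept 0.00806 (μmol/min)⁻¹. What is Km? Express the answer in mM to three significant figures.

y-intercept = 1/Vmax ⇒ Vmax = 124 μmol/min; slope = Km/Vmax ⇒ Km = slope × Vmax.
Km = 0.0419 × 124 = 5.20 mM.

5.20 mM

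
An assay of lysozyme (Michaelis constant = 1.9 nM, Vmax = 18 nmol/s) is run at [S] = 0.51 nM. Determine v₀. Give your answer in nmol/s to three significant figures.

3.81 nmol/s

v = Vmax·[S]/(Km + [S]) = 18 × 0.51 / (1.9 + 0.51)
  = 9.180 / 2.410 = 3.81 nmol/s.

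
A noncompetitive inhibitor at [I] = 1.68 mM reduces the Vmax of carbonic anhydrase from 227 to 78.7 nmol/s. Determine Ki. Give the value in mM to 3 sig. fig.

Noncompetitive: Vmax,app = Vmax/α with α = 1 + [I]/Ki.
α = Vmax/Vmax,app = 227/78.7 = 2.884.
Since α = 1 + [I]/Ki, [I]/Ki = 2.884 − 1 = 1.884 and Ki = 1.68/1.884 = 0.892 mM.

0.892 mM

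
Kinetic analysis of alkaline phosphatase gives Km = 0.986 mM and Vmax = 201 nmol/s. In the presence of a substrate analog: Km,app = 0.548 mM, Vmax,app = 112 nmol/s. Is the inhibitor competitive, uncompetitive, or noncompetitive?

Both Km and Vmax decrease by the same factor (~1.80-fold) — characteristic of uncompetitive inhibition.

uncompetitive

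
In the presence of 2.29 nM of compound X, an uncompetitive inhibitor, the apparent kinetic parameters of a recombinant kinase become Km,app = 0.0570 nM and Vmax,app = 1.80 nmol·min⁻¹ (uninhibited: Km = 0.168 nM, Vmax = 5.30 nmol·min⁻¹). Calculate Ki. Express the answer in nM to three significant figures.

1.18 nM

Uncompetitive: Vmax,app = Vmax/α (and Km,app = Km/α) with α = 1 + [I]/Ki.
α = Vmax/Vmax,app = 5.30/1.80 = 2.944.
Ki = [I]/(α − 1) = 2.29/1.944 = 1.18 nM.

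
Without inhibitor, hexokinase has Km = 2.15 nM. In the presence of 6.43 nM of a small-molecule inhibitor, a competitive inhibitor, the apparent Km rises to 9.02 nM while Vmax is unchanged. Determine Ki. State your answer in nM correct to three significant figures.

2.01 nM

Competitive: Km,app = α·Km with α = 1 + [I]/Ki.
α = Km,app/Km = 9.02/2.15 = 4.195.
Ki = [I]/(α − 1) = 6.43/3.195 = 2.01 nM.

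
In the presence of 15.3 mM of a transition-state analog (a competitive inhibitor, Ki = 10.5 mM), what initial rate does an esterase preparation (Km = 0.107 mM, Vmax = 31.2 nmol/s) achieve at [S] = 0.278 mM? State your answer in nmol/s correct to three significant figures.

16.0 nmol/s

With α = 1 + [I]/Ki = 1 + 15.3/10.5 = 2.457, the competitive rate law is v = Vmax[S] / (αKm + [S]).
v = 31.2×0.278 / (2.457×0.107 + 0.278) = 8.674/0.5409 = 16.0 nmol/s.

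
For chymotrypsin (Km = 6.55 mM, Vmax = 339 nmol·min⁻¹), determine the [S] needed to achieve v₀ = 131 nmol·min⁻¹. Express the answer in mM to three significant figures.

4.13 mM

Rearranging v = Vmax[S]/(Km+[S]) gives [S] = Km·v/(Vmax − v).
[S] = 6.55 × 131 / (339 − 131) = 858.0/208.0 = 4.13 mM.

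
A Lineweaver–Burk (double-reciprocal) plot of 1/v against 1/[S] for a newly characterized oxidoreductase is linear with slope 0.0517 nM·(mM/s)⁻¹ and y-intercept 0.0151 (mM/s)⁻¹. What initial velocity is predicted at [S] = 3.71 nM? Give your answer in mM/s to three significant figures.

34.4 mM/s

The y-intercept is 1/Vmax, so Vmax = 1/0.0151 = 66.2 mM/s.
The slope is Km/Vmax, so Km = 0.0517 × 66.2 = 3.42 nM.
Then v = 66.2 × 3.71/(3.42 + 3.71) = 34.4 mM/s.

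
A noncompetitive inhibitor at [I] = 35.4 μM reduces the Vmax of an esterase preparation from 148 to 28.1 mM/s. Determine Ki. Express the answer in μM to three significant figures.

8.30 μM

Noncompetitive: Vmax,app = Vmax/α with α = 1 + [I]/Ki.
α = Vmax/Vmax,app = 148/28.1 = 5.267.
Since α = 1 + [I]/Ki, [I]/Ki = 5.267 − 1 = 4.267 and Ki = 35.4/4.267 = 8.30 μM.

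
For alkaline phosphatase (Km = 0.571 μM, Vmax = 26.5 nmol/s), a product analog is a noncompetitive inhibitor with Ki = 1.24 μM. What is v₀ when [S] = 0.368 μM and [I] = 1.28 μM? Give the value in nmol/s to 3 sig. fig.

With α = 1 + [I]/Ki = 1 + 1.28/1.24 = 2.032, the noncompetitive rate law is v = (Vmax/α)·[S] / (Km + [S]).
v = (26.5/2.032)×0.368 / (0.571 + 0.368) = 4.799/0.9390 = 5.11 nmol/s.

5.11 nmol/s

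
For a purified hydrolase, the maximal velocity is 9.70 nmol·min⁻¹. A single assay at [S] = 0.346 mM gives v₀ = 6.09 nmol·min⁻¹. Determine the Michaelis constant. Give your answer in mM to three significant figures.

0.205 mM

v/Vmax = 6.09/9.70 = 0.6278 = [S]/(Km+[S]).
So Km + [S] = [S]/0.6278 = 0.5511 mM, giving Km = 0.5511 − 0.346 = 0.205 mM.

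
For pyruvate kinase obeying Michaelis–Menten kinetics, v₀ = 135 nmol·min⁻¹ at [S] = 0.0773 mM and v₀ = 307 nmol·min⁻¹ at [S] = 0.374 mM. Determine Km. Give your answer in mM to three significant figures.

0.186 mM

In reciprocal form, 1/v = (Km/Vmax)·(1/[S]) + 1/Vmax. The two points give (1/[S], 1/v) = (12.94, 0.007407) and (2.674, 0.003257).
Slope = (0.007407 − 0.003257)/(12.94 − 2.674) = 0.0004044; intercept = 0.007407 − 0.0004044×12.94 = 0.002176.
Vmax = 1/intercept = 460 nmol·min⁻¹; Km = slope × Vmax = 0.0004044 × 460 = 0.186 mM.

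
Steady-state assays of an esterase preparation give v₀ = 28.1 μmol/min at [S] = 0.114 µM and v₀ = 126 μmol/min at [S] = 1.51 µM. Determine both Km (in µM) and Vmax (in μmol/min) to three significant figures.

Km = 0.600 µM; Vmax = 176 μmol/min

In reciprocal form, 1/v = (Km/Vmax)·(1/[S]) + 1/Vmax. The two points give (1/[S], 1/v) = (8.772, 0.03559) and (0.6623, 0.007937).
Slope = (0.03559 − 0.007937)/(8.772 − 0.6623) = 0.003410; intercept = 0.03559 − 0.003410×8.772 = 0.005679.
Vmax = 1/intercept = 176 μmol/min; Km = slope × Vmax = 0.003410 × 176 = 0.600 µM.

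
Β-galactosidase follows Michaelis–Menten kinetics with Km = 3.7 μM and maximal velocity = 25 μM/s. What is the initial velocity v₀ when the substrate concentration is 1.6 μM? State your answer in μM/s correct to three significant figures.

7.55 μM/s

[S]/(Km+[S]) = 1.6/5.300 = 0.3019, the fractional saturation.
v = 0.3019 × Vmax = 0.3019 × 25 = 7.55 μM/s.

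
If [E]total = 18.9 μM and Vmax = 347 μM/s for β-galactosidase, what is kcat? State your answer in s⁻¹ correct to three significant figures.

18.4 s⁻¹

kcat = Vmax/[E]total = 347 μM/s / 18.9 μM = 18.4 s⁻¹.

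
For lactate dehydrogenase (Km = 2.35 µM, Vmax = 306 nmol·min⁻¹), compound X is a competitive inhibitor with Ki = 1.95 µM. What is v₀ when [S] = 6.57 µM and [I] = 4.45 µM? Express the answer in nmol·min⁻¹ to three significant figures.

With α = 1 + [I]/Ki = 1 + 4.45/1.95 = 3.282, the competitive rate law is v = Vmax[S] / (αKm + [S]).
v = 306×6.57 / (3.282×2.35 + 6.57) = 2010/14.28 = 141 nmol·min⁻¹.

141 nmol·min⁻¹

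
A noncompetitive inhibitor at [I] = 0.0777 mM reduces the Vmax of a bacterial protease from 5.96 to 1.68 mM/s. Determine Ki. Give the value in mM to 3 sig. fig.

Noncompetitive: Vmax,app = Vmax/α with α = 1 + [I]/Ki.
α = Vmax/Vmax,app = 5.96/1.68 = 3.548.
Ki = [I]/(α − 1) = 0.0777/2.548 = 0.0305 mM.

0.0305 mM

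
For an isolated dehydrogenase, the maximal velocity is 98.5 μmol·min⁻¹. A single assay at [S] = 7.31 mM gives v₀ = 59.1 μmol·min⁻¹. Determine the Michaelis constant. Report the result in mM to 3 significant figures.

4.87 mM

v/Vmax = 59.1/98.5 = 0.6000 = [S]/(Km+[S]).
So Km + [S] = [S]/0.6000 = 12.18 mM, giving Km = 12.18 − 7.31 = 4.87 mM.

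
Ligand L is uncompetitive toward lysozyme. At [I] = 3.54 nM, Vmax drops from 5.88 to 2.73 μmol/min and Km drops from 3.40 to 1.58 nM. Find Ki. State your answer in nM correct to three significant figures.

3.07 nM

Uncompetitive: Vmax,app = Vmax/α (and Km,app = Km/α) with α = 1 + [I]/Ki.
α = Vmax/Vmax,app = 5.88/2.73 = 2.154.
Since α = 1 + [I]/Ki, [I]/Ki = 2.154 − 1 = 1.154 and Ki = 3.54/1.154 = 3.07 nM.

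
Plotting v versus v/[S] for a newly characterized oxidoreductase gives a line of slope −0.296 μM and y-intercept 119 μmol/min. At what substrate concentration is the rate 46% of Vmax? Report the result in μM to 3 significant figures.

The Eadie–Hofstee slope gives Km = 0.296 μM (slope = −Km).
v/Vmax = [S]/(Km+[S]) = 0.46 ⇒ [S] = Km·0.46/(1−0.46) = 0.296 × 0.8519 = 0.252 μM.

0.252 μM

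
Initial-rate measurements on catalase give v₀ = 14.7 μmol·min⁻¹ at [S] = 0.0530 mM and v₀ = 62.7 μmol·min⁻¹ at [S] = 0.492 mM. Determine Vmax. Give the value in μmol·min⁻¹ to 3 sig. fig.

104 μmol·min⁻¹

In reciprocal form, 1/v = (Km/Vmax)·(1/[S]) + 1/Vmax. The two points give (1/[S], 1/v) = (18.87, 0.06803) and (2.033, 0.01595).
Slope = (0.06803 − 0.01595)/(18.87 − 2.033) = 0.003093; intercept = 0.06803 − 0.003093×18.87 = 0.009662.
Vmax = 1/intercept = 104 μmol·min⁻¹; Km = slope × Vmax = 0.003093 × 104 = 0.320 mM.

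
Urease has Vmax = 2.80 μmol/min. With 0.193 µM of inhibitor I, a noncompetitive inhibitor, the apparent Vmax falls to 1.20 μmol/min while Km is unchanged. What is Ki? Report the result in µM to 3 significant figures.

0.145 µM

Noncompetitive: Vmax,app = Vmax/α with α = 1 + [I]/Ki.
α = Vmax/Vmax,app = 2.80/1.20 = 2.333.
Ki = [I]/(α − 1) = 0.193/1.333 = 0.145 µM.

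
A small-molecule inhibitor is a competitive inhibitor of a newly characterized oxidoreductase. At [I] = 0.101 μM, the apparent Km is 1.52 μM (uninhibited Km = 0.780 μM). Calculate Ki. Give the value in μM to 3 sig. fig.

Competitive: Km,app = α·Km with α = 1 + [I]/Ki.
α = Km,app/Km = 1.52/0.780 = 1.949.
Since α = 1 + [I]/Ki, [I]/Ki = 1.949 − 1 = 0.9487 and Ki = 0.101/0.9487 = 0.106 μM.

0.106 μM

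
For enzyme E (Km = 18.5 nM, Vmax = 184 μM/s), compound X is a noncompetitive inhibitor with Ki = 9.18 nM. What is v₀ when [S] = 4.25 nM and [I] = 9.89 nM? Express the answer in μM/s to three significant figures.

16.5 μM/s

With α = 1 + [I]/Ki = 1 + 9.89/9.18 = 2.077, the noncompetitive rate law is v = (Vmax/α)·[S] / (Km + [S]).
v = (184/2.077)×4.25 / (18.5 + 4.25) = 376.4/22.75 = 16.5 μM/s.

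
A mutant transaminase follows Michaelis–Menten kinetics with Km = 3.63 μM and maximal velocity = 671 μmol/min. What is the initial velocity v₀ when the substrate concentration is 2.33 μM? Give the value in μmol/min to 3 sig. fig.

[S]/(Km+[S]) = 2.33/5.960 = 0.3909, the fractional saturation.
v = 0.3909 × Vmax = 0.3909 × 671 = 262 μmol/min.

262 μmol/min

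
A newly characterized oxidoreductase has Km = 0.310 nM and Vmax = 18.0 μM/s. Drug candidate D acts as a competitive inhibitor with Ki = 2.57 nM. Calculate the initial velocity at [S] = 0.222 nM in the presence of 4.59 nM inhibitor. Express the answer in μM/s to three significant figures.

3.68 μM/s

With α = 1 + [I]/Ki = 1 + 4.59/2.57 = 2.786, the competitive rate law is v = Vmax[S] / (αKm + [S]).
v = 18.0×0.222 / (2.786×0.310 + 0.222) = 3.996/1.086 = 3.68 μM/s.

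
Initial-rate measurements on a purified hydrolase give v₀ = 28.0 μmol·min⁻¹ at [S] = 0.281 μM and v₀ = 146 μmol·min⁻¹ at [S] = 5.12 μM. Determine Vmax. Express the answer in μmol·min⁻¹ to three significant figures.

193 μmol·min⁻¹

In reciprocal form, 1/v = (Km/Vmax)·(1/[S]) + 1/Vmax. The two points give (1/[S], 1/v) = (3.559, 0.03571) and (0.1953, 0.006849).
Slope = (0.03571 − 0.006849)/(3.559 − 0.1953) = 0.008582; intercept = 0.03571 − 0.008582×3.559 = 0.005173.
Vmax = 1/intercept = 193 μmol·min⁻¹; Km = slope × Vmax = 0.008582 × 193 = 1.66 μM.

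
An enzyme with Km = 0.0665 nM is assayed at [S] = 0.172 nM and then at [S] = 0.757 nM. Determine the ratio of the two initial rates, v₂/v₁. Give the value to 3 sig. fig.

The fractional saturations are [S]/(Km+[S]) = 0.172/0.2385 = 0.7212 and 0.757/0.8235 = 0.9192.
v₂/v₁ is just their ratio: 0.9192/0.7212 = 1.27.

1.27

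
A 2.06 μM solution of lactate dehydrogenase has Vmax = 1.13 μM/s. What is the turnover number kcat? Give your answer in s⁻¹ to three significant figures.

0.549 s⁻¹

kcat = Vmax/[E]total = 1.13 μM/s / 2.06 μM = 0.549 s⁻¹.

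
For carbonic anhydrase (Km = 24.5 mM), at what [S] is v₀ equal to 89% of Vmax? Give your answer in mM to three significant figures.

198 mM

v/Vmax = [S]/(Km+[S]) = 0.89, so [S] = Km·0.89/(1 − 0.89) = 24.5 × 8.091.
[S] = 198 mM.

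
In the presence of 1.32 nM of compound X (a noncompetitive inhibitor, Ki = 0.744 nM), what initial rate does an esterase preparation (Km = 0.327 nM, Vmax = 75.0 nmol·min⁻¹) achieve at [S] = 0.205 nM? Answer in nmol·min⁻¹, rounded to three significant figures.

10.4 nmol·min⁻¹

With α = 1 + [I]/Ki = 1 + 1.32/0.744 = 2.774, the noncompetitive rate law is v = (Vmax/α)·[S] / (Km + [S]).
v = (75.0/2.774)×0.205 / (0.327 + 0.205) = 5.542/0.5320 = 10.4 nmol·min⁻¹.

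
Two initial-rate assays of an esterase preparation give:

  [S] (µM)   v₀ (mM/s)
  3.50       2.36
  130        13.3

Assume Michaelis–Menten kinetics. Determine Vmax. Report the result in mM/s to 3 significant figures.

15.3 mM/s

In reciprocal form, 1/v = (Km/Vmax)·(1/[S]) + 1/Vmax. The two points give (1/[S], 1/v) = (0.2857, 0.4237) and (0.007692, 0.07519).
Slope = (0.4237 − 0.07519)/(0.2857 − 0.007692) = 1.254; intercept = 0.4237 − 1.254×0.2857 = 0.06554.
Vmax = 1/intercept = 15.3 mM/s; Km = slope × Vmax = 1.254 × 15.3 = 19.1 µM.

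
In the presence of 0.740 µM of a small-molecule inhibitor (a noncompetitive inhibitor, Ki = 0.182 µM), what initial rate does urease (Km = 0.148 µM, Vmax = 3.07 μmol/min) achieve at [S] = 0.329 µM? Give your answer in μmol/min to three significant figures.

With α = 1 + [I]/Ki = 1 + 0.740/0.182 = 5.066, the noncompetitive rate law is v = (Vmax/α)·[S] / (Km + [S]).
v = (3.07/5.066)×0.329 / (0.148 + 0.329) = 0.1994/0.4770 = 0.418 μmol/min.

0.418 μmol/min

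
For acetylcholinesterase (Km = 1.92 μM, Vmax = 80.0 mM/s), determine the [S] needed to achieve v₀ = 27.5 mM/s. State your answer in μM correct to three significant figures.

The required fractional saturation is v/Vmax = 27.5/80.0 = 0.3438.
Then [S]/(Km+[S]) = 0.3438 ⇒ [S] = 1.92 × 0.3438/(1 − 0.3438) = 1.01 μM.

1.01 μM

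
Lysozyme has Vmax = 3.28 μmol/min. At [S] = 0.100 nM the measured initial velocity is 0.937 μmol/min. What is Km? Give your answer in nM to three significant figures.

0.250 nM

From v = Vmax[S]/(Km+[S]), Km = [S](Vmax − v)/v.
Km = 0.100 × (3.28 − 0.937) / 0.937 = 0.2343/0.937 = 0.250 nM.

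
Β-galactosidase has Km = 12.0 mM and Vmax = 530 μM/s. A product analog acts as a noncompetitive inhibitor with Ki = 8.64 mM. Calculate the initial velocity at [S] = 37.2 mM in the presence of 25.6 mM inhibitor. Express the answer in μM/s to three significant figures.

α = 1 + [I]/Ki = 1 + 25.6/8.64 = 3.963.
For a noncompetitive inhibitor, Vmax is reduced to Vmax/α while Km is unchanged: Km,app = 12.0 mM, Vmax,app = 134 μM/s.
v = Vmax,app·[S]/(Km,app + [S]) = 134 × 37.2/(12.0 + 37.2) = 101 μM/s.

101 μM/s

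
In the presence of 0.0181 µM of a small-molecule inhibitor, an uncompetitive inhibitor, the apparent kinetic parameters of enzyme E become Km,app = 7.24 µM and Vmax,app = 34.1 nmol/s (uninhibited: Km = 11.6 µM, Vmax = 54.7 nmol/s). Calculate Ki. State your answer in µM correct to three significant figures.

Uncompetitive: Vmax,app = Vmax/α (and Km,app = Km/α) with α = 1 + [I]/Ki.
α = Vmax/Vmax,app = 54.7/34.1 = 1.604.
Since α = 1 + [I]/Ki, [I]/Ki = 1.604 − 1 = 0.6041 and Ki = 0.0181/0.6041 = 0.0300 µM.

0.0300 µM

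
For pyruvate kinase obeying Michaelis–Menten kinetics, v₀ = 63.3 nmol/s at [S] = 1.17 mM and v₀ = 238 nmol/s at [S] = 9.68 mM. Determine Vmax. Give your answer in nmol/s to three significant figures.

From v = Vmax[S]/(Km+[S]), each point gives Vmax = v(Km+[S])/[S].
Equating: 63.3(Km+1.17)/1.17 = 238(Km+9.68)/9.68.
54.10·Km + 63.3 = 24.59·Km + 238, so (54.10 − 24.59)·Km = 238 − 63.3.
Km = 174.7/29.52 = 5.92 mM; then Vmax = 63.3(5.92+1.17)/1.17 = 384 nmol/s.

384 nmol/s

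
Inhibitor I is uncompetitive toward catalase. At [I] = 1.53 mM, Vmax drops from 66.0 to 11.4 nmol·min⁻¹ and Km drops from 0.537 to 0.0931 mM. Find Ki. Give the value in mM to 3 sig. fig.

0.319 mM

Uncompetitive: Vmax,app = Vmax/α (and Km,app = Km/α) with α = 1 + [I]/Ki.
α = Vmax/Vmax,app = 66.0/11.4 = 5.789.
Ki = [I]/(α − 1) = 1.53/4.789 = 0.319 mM.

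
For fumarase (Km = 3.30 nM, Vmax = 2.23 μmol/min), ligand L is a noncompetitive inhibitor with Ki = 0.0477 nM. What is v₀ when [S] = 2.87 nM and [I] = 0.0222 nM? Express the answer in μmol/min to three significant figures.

0.708 μmol/min

α = 1 + [I]/Ki = 1 + 0.0222/0.0477 = 1.465.
For a noncompetitive inhibitor, Vmax is reduced to Vmax/α while Km is unchanged: Km,app = 3.30 nM, Vmax,app = 1.52 μmol/min.
v = Vmax,app·[S]/(Km,app + [S]) = 1.52 × 2.87/(3.30 + 2.87) = 0.708 μmol/min.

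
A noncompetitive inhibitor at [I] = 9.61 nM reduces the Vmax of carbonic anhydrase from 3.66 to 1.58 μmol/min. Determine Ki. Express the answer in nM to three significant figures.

7.30 nM

Noncompetitive: Vmax,app = Vmax/α with α = 1 + [I]/Ki.
α = Vmax/Vmax,app = 3.66/1.58 = 2.316.
Ki = [I]/(α − 1) = 9.61/1.316 = 7.30 nM.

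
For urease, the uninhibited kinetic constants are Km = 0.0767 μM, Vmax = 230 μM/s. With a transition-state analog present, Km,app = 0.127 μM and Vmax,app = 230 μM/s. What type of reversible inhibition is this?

competitive

Km increases (0.0767 → 0.127 μM) while Vmax is unchanged — the hallmark of competitive inhibition.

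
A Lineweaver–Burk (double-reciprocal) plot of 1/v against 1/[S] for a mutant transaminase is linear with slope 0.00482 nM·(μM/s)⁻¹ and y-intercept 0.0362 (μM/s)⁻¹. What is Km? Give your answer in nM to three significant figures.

y-intercept = 1/Vmax ⇒ Vmax = 27.6 μM/s; slope = Km/Vmax ⇒ Km = slope × Vmax.
Km = 0.00482 × 27.6 = 0.133 nM.

0.133 nM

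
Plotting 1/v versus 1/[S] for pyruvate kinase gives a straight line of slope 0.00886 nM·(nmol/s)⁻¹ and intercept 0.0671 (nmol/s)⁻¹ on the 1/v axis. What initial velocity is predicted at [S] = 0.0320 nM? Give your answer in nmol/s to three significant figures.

The y-intercept is 1/Vmax, so Vmax = 1/0.0671 = 14.9 nmol/s.
The slope is Km/Vmax, so Km = 0.00886 × 14.9 = 0.132 nM.
Then v = 14.9 × 0.0320/(0.132 + 0.0320) = 2.91 nmol/s.

2.91 nmol/s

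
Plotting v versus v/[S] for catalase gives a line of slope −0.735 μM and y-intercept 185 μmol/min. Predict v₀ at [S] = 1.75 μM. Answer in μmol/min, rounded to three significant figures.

In the Eadie–Hofstee form v = Vmax − Km·(v/[S]), the slope is −Km and the intercept is Vmax, so Km = 0.735 μM and Vmax = 185 μmol/min.
v = 185 × 1.75/(0.735 + 1.75) = 130 μmol/min.

130 μmol/min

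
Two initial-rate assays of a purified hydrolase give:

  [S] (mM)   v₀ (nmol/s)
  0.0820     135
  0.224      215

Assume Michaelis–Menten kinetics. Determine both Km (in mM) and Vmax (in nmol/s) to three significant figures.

In reciprocal form, 1/v = (Km/Vmax)·(1/[S]) + 1/Vmax. The two points give (1/[S], 1/v) = (12.20, 0.007407) and (4.464, 0.004651).
Slope = (0.007407 − 0.004651)/(12.20 − 4.464) = 0.0003565; intercept = 0.007407 − 0.0003565×12.20 = 0.003060.
Vmax = 1/intercept = 327 nmol/s; Km = slope × Vmax = 0.0003565 × 327 = 0.117 mM.

Km = 0.117 mM; Vmax = 327 nmol/s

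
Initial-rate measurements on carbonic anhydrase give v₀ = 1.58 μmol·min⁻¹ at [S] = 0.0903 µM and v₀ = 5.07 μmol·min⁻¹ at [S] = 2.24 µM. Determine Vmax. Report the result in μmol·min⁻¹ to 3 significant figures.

From v = Vmax[S]/(Km+[S]), each point gives Vmax = v(Km+[S])/[S].
Equating: 1.58(Km+0.0903)/0.0903 = 5.07(Km+2.24)/2.24.
17.50·Km + 1.58 = 2.263·Km + 5.07, so (17.50 − 2.263)·Km = 5.07 − 1.58.
Km = 3.490/15.23 = 0.229 µM; then Vmax = 1.58(0.229+0.0903)/0.0903 = 5.59 μmol·min⁻¹.

5.59 μmol·min⁻¹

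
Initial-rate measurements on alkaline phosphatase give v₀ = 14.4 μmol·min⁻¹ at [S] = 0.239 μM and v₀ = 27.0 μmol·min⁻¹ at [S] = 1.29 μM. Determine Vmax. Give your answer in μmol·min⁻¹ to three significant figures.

From v = Vmax[S]/(Km+[S]), each point gives Vmax = v(Km+[S])/[S].
Equating: 14.4(Km+0.239)/0.239 = 27.0(Km+1.29)/1.29.
60.25·Km + 14.4 = 20.93·Km + 27.0, so (60.25 − 20.93)·Km = 27.0 − 14.4.
Km = 12.60/39.32 = 0.320 μM; then Vmax = 14.4(0.320+0.239)/0.239 = 33.7 μmol·min⁻¹.

33.7 μmol·min⁻¹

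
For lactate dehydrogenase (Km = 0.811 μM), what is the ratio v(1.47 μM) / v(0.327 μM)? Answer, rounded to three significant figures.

Since Vmax cancels, v₂/v₁ = [S]₂(Km+[S]₁) / [S]₁(Km+[S]₂).
= 1.47×(0.811+0.327) / (0.327×(0.811+1.47)) = 1.673/0.7459 = 2.24.

2.24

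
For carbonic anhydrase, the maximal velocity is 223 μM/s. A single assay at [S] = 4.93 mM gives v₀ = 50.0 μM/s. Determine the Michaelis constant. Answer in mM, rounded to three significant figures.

17.1 mM

From v = Vmax[S]/(Km+[S]), Km = [S](Vmax − v)/v.
Km = 4.93 × (223 − 50.0) / 50.0 = 852.9/50.0 = 17.1 mM.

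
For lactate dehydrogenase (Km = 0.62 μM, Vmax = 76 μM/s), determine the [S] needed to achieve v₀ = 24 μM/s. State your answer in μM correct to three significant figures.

0.286 μM

Rearranging v = Vmax[S]/(Km+[S]) gives [S] = Km·v/(Vmax − v).
[S] = 0.62 × 24 / (76 − 24) = 14.88/52.00 = 0.286 μM.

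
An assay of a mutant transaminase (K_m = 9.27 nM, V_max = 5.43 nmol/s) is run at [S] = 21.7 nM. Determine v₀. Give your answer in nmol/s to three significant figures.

3.80 nmol/s

v = Vmax·[S]/(Km + [S]) = 5.43 × 21.7 / (9.27 + 21.7)
  = 117.8 / 30.97 = 3.80 nmol/s.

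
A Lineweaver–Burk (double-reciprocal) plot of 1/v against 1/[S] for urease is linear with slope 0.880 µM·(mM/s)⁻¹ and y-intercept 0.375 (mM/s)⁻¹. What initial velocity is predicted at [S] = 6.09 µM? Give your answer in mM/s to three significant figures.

1.92 mM/s

The y-intercept is 1/Vmax, so Vmax = 1/0.375 = 2.67 mM/s.
The slope is Km/Vmax, so Km = 0.880 × 2.67 = 2.35 µM.
Then v = 2.67 × 6.09/(2.35 + 6.09) = 1.92 mM/s.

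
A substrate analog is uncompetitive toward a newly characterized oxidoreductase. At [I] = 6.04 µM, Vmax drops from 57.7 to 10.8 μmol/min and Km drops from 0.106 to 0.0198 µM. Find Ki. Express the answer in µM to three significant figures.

1.39 µM

Uncompetitive: Vmax,app = Vmax/α (and Km,app = Km/α) with α = 1 + [I]/Ki.
α = Vmax/Vmax,app = 57.7/10.8 = 5.343.
Ki = [I]/(α − 1) = 6.04/4.343 = 1.39 µM.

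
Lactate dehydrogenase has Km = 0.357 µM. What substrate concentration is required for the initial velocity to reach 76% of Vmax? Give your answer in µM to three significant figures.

1.13 µM

v/Vmax = [S]/(Km+[S]) = 0.76, so [S] = Km·0.76/(1 − 0.76) = 0.357 × 3.167.
[S] = 1.13 µM.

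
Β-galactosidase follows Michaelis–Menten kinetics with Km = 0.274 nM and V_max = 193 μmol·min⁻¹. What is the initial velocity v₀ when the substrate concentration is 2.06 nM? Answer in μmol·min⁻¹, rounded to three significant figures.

170 μmol·min⁻¹

[S]/(Km+[S]) = 2.06/2.334 = 0.8826, the fractional saturation.
v = 0.8826 × Vmax = 0.8826 × 193 = 170 μmol·min⁻¹.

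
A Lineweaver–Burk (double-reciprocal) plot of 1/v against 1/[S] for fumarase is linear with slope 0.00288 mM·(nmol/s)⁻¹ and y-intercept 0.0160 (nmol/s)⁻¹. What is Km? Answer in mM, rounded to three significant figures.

y-intercept = 1/Vmax ⇒ Vmax = 62.5 nmol/s; slope = Km/Vmax ⇒ Km = slope × Vmax.
Km = 0.00288 × 62.5 = 0.180 mM.

0.180 mM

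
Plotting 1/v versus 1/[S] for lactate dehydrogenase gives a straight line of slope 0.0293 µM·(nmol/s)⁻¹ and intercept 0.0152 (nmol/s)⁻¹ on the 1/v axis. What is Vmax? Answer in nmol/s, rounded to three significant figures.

65.8 nmol/s

The y-intercept of a Lineweaver–Burk plot equals 1/Vmax, so Vmax = 1/0.0152 = 65.8 nmol/s.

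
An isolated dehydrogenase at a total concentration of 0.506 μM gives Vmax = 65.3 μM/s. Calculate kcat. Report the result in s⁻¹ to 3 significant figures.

kcat = Vmax/[E]total = 65.3 μM/s / 0.506 μM = 129 s⁻¹.

129 s⁻¹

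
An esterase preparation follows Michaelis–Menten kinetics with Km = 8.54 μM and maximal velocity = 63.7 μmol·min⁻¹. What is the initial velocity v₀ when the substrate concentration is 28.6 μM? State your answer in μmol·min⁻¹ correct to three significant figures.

v = Vmax·[S]/(Km + [S]) = 63.7 × 28.6 / (8.54 + 28.6)
  = 1822 / 37.14 = 49.1 μmol·min⁻¹.

49.1 μmol·min⁻¹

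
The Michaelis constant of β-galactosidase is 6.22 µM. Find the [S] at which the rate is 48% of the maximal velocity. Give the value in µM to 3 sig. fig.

v/Vmax = [S]/(Km+[S]) = 0.48, so [S] = Km·0.48/(1 − 0.48) = 6.22 × 0.9231.
[S] = 5.74 µM.

5.74 µM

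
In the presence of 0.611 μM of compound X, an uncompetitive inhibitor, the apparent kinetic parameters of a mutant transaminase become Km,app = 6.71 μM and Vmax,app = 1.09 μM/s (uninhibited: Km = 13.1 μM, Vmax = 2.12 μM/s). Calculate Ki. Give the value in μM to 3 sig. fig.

0.647 μM

Uncompetitive: Vmax,app = Vmax/α (and Km,app = Km/α) with α = 1 + [I]/Ki.
α = Vmax/Vmax,app = 2.12/1.09 = 1.945.
Ki = [I]/(α − 1) = 0.611/0.9450 = 0.647 μM.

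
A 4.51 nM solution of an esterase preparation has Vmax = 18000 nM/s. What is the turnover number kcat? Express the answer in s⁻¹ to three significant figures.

3990 s⁻¹

kcat = Vmax/[E]total = 18000 nM/s / 4.51 nM = 3990 s⁻¹.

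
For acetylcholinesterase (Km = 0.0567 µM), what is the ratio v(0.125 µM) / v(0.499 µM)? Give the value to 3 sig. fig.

0.766

Since Vmax cancels, v₂/v₁ = [S]₂(Km+[S]₁) / [S]₁(Km+[S]₂).
= 0.125×(0.0567+0.499) / (0.499×(0.0567+0.125)) = 0.06946/0.09067 = 0.766.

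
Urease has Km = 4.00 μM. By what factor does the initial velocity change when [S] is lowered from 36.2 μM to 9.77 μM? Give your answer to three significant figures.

Since Vmax cancels, v₂/v₁ = [S]₂(Km+[S]₁) / [S]₁(Km+[S]₂).
= 9.77×(4.00+36.2) / (36.2×(4.00+9.77)) = 392.8/498.5 = 0.788.

0.788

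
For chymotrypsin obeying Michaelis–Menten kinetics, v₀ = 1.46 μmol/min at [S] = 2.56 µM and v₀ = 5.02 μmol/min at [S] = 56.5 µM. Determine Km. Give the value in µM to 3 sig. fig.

From v = Vmax[S]/(Km+[S]), each point gives Vmax = v(Km+[S])/[S].
Equating: 1.46(Km+2.56)/2.56 = 5.02(Km+56.5)/56.5.
0.5703·Km + 1.46 = 0.08885·Km + 5.02, so (0.5703 − 0.08885)·Km = 5.02 − 1.46.
Km = 3.560/0.4815 = 7.39 µM; then Vmax = 1.46(7.39+2.56)/2.56 = 5.68 μmol/min.

7.39 µM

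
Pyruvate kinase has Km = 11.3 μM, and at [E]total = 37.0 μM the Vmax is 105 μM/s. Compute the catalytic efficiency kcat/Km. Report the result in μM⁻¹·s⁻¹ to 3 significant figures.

kcat = Vmax/[E]total = 105/37.0 = 2.84 s⁻¹.
kcat/Km = 2.84/11.3 = 0.251 μM⁻¹·s⁻¹.

0.251 μM⁻¹·s⁻¹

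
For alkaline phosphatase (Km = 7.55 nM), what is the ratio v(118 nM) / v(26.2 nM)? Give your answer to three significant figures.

The fractional saturations are [S]/(Km+[S]) = 26.2/33.75 = 0.7763 and 118/125.6 = 0.9399.
v₂/v₁ is just their ratio: 0.9399/0.7763 = 1.21.

1.21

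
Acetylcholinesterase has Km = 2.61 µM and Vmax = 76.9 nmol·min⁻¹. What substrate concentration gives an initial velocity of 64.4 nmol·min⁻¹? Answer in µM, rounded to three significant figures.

Rearranging v = Vmax[S]/(Km+[S]) gives [S] = Km·v/(Vmax − v).
[S] = 2.61 × 64.4 / (76.9 − 64.4) = 168.1/12.50 = 13.4 µM.

13.4 µM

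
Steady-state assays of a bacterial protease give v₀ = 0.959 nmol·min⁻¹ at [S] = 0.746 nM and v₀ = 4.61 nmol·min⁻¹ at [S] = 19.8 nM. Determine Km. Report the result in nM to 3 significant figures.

In reciprocal form, 1/v = (Km/Vmax)·(1/[S]) + 1/Vmax. The two points give (1/[S], 1/v) = (1.340, 1.043) and (0.05051, 0.2169).
Slope = (1.043 − 0.2169)/(1.340 − 0.05051) = 0.6402; intercept = 1.043 − 0.6402×1.340 = 0.1846.
Vmax = 1/intercept = 5.42 nmol·min⁻¹; Km = slope × Vmax = 0.6402 × 5.42 = 3.47 nM.

3.47 nM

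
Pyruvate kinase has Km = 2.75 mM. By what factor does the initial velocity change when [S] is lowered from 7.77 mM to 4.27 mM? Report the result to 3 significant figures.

0.824

The fractional saturations are [S]/(Km+[S]) = 7.77/10.52 = 0.7386 and 4.27/7.020 = 0.6083.
v₂/v₁ is just their ratio: 0.6083/0.7386 = 0.824.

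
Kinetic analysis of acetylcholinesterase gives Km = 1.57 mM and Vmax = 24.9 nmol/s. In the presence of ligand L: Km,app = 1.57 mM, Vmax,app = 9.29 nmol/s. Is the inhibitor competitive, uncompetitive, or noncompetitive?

noncompetitive

Vmax decreases (24.9 → 9.29 nmol/s) while Km is unchanged — pure noncompetitive inhibition.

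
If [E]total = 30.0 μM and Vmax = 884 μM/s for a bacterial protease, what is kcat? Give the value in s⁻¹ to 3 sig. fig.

29.5 s⁻¹

kcat = Vmax/[E]total = 884 μM/s / 30.0 μM = 29.5 s⁻¹.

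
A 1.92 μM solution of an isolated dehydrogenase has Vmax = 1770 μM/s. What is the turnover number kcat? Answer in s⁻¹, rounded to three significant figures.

922 s⁻¹

kcat = Vmax/[E]total = 1770 μM/s / 1.92 μM = 922 s⁻¹.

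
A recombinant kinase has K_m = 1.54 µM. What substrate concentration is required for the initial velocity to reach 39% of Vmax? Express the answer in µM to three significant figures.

v/Vmax = [S]/(Km+[S]) = 0.39, so [S] = Km·0.39/(1 − 0.39) = 1.54 × 0.6393.
[S] = 0.985 µM.

0.985 µM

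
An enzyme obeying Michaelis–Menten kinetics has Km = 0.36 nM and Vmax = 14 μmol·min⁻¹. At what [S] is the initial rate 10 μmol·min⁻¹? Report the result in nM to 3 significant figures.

Rearranging v = Vmax[S]/(Km+[S]) gives [S] = Km·v/(Vmax − v).
[S] = 0.36 × 10 / (14 − 10) = 3.600/4.000 = 0.900 nM.

0.900 nM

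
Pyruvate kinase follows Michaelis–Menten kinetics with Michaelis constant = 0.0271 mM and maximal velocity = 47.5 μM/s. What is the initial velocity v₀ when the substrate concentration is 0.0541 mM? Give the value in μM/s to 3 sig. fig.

v = Vmax·[S]/(Km + [S]) = 47.5 × 0.0541 / (0.0271 + 0.0541)
  = 2.570 / 0.08120 = 31.6 μM/s.

31.6 μM/s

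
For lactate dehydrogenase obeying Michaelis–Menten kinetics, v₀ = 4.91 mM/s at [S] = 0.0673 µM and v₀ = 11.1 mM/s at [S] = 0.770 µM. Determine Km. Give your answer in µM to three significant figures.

0.106 µM

From v = Vmax[S]/(Km+[S]), each point gives Vmax = v(Km+[S])/[S].
Equating: 4.91(Km+0.0673)/0.0673 = 11.1(Km+0.770)/0.770.
72.96·Km + 4.91 = 14.42·Km + 11.1, so (72.96 − 14.42)·Km = 11.1 − 4.91.
Km = 6.190/58.54 = 0.106 µM; then Vmax = 4.91(0.106+0.0673)/0.0673 = 12.6 mM/s.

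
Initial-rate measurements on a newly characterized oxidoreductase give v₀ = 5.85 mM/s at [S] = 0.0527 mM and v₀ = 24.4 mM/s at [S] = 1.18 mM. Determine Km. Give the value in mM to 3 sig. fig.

From v = Vmax[S]/(Km+[S]), each point gives Vmax = v(Km+[S])/[S].
Equating: 5.85(Km+0.0527)/0.0527 = 24.4(Km+1.18)/1.18.
111.0·Km + 5.85 = 20.68·Km + 24.4, so (111.0 − 20.68)·Km = 24.4 − 5.85.
Km = 18.55/90.33 = 0.205 mM; then Vmax = 5.85(0.205+0.0527)/0.0527 = 28.6 mM/s.

0.205 mM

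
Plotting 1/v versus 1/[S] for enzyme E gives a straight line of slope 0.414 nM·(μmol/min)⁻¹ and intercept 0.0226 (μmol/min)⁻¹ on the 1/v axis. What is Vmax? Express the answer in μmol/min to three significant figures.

44.2 μmol/min

The y-intercept of a Lineweaver–Burk plot equals 1/Vmax, so Vmax = 1/0.0226 = 44.2 μmol/min.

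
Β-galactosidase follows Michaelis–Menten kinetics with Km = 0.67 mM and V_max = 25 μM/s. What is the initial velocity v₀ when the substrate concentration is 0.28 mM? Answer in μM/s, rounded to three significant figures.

v = Vmax·[S]/(Km + [S]) = 25 × 0.28 / (0.67 + 0.28)
  = 7.000 / 0.9500 = 7.37 μM/s.

7.37 μM/s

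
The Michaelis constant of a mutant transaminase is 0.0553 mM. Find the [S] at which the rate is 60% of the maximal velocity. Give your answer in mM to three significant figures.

v/Vmax = [S]/(Km+[S]) = 0.6, so [S] = Km·0.6/(1 − 0.6) = 0.0553 × 1.500.
[S] = 0.0830 mM.

0.0830 mM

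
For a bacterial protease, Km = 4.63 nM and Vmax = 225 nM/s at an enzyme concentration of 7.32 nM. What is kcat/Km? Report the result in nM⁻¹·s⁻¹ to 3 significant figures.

kcat = Vmax/[E]total = 225/7.32 = 30.7 s⁻¹.
kcat/Km = 30.7/4.63 = 6.64 nM⁻¹·s⁻¹.

6.64 nM⁻¹·s⁻¹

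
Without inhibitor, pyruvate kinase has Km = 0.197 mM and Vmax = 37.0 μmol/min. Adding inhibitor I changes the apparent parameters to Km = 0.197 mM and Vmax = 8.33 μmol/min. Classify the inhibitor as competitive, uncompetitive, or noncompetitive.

noncompetitive

Vmax decreases (37.0 → 8.33 μmol/min) while Km is unchanged — pure noncompetitive inhibition.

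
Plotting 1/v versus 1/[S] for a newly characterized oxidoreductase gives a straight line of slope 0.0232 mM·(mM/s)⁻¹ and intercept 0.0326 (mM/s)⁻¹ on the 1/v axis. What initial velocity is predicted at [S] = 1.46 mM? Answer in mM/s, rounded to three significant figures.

The y-intercept is 1/Vmax, so Vmax = 1/0.0326 = 30.7 mM/s.
The slope is Km/Vmax, so Km = 0.0232 × 30.7 = 0.712 mM.
Then v = 30.7 × 1.46/(0.712 + 1.46) = 20.6 mM/s.

20.6 mM/s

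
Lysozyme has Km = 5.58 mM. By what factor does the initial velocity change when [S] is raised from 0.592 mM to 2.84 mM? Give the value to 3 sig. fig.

3.52

Since Vmax cancels, v₂/v₁ = [S]₂(Km+[S]₁) / [S]₁(Km+[S]₂).
= 2.84×(5.58+0.592) / (0.592×(5.58+2.84)) = 17.53/4.985 = 3.52.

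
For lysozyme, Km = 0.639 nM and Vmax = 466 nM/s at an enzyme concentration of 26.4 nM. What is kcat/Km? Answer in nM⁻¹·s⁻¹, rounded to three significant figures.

27.6 nM⁻¹·s⁻¹

kcat = Vmax/[E]total = 466/26.4 = 17.7 s⁻¹.
kcat/Km = 17.7/0.639 = 27.6 nM⁻¹·s⁻¹.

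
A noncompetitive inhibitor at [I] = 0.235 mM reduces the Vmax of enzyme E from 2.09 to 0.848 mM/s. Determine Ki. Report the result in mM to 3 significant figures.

0.160 mM

Noncompetitive: Vmax,app = Vmax/α with α = 1 + [I]/Ki.
α = Vmax/Vmax,app = 2.09/0.848 = 2.465.
Ki = [I]/(α − 1) = 0.235/1.465 = 0.160 mM.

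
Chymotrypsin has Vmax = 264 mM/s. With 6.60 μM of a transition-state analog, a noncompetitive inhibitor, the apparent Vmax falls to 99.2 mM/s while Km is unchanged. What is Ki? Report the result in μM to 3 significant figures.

3.97 μM

Noncompetitive: Vmax,app = Vmax/α with α = 1 + [I]/Ki.
α = Vmax/Vmax,app = 264/99.2 = 2.661.
Since α = 1 + [I]/Ki, [I]/Ki = 2.661 − 1 = 1.661 and Ki = 6.60/1.661 = 3.97 μM.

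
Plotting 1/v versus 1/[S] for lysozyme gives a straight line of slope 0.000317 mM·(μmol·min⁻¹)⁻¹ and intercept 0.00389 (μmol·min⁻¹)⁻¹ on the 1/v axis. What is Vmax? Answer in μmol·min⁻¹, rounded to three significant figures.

The y-intercept of a Lineweaver–Burk plot equals 1/Vmax, so Vmax = 1/0.00389 = 257 μmol·min⁻¹.

257 μmol·min⁻¹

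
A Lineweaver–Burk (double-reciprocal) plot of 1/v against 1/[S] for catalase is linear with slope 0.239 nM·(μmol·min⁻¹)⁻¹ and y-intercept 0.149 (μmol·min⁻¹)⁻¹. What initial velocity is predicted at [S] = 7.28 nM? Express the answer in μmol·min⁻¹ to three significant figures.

5.50 μmol·min⁻¹

The y-intercept is 1/Vmax, so Vmax = 1/0.149 = 6.71 μmol·min⁻¹.
The slope is Km/Vmax, so Km = 0.239 × 6.71 = 1.60 nM.
Then v = 6.71 × 7.28/(1.60 + 7.28) = 5.50 μmol·min⁻¹.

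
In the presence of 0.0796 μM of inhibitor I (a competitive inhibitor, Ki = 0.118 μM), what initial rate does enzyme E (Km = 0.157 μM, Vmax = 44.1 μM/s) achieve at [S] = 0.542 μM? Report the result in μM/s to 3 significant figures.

α = 1 + [I]/Ki = 1 + 0.0796/0.118 = 1.675.
For a competitive inhibitor, Vmax is unchanged and the apparent Km becomes α·Km: Km,app = 0.263 μM, Vmax,app = 44.1 μM/s.
v = Vmax,app·[S]/(Km,app + [S]) = 44.1 × 0.542/(0.263 + 0.542) = 29.7 μM/s.

29.7 μM/s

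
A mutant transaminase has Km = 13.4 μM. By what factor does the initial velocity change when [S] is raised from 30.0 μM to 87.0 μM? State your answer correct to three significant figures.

The fractional saturations are [S]/(Km+[S]) = 30.0/43.40 = 0.6912 and 87.0/100.4 = 0.8665.
v₂/v₁ is just their ratio: 0.8665/0.6912 = 1.25.

1.25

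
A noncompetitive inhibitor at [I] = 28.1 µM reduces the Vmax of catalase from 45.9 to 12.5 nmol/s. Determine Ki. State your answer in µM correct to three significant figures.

10.5 µM

Noncompetitive: Vmax,app = Vmax/α with α = 1 + [I]/Ki.
α = Vmax/Vmax,app = 45.9/12.5 = 3.672.
Since α = 1 + [I]/Ki, [I]/Ki = 3.672 − 1 = 2.672 and Ki = 28.1/2.672 = 10.5 µM.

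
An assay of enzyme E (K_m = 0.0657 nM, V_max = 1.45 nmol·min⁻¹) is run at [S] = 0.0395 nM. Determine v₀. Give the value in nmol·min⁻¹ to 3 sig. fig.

v = Vmax·[S]/(Km + [S]) = 1.45 × 0.0395 / (0.0657 + 0.0395)
  = 0.05728 / 0.1052 = 0.544 nmol·min⁻¹.

0.544 nmol·min⁻¹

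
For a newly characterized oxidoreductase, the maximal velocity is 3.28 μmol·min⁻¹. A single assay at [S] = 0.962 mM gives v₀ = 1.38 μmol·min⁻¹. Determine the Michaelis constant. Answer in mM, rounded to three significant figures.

1.32 mM

v/Vmax = 1.38/3.28 = 0.4207 = [S]/(Km+[S]).
So Km + [S] = [S]/0.4207 = 2.286 mM, giving Km = 2.286 − 0.962 = 1.32 mM.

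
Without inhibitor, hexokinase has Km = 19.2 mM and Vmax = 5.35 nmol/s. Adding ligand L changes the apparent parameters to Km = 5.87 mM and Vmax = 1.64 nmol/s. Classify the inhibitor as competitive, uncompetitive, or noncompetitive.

Both Km and Vmax decrease by the same factor (~3.27-fold) — characteristic of uncompetitive inhibition.

uncompetitive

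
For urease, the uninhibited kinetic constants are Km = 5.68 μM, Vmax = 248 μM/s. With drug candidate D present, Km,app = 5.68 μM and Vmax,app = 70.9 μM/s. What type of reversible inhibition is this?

noncompetitive

Vmax decreases (248 → 70.9 μM/s) while Km is unchanged — pure noncompetitive inhibition.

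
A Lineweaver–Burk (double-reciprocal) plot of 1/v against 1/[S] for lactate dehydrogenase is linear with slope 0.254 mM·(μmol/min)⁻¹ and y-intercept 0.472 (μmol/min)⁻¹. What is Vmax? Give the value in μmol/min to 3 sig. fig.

The y-intercept of a Lineweaver–Burk plot equals 1/Vmax, so Vmax = 1/0.472 = 2.12 μmol/min.

2.12 μmol/min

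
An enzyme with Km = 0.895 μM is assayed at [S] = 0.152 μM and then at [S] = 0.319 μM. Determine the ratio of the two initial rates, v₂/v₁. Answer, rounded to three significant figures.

Since Vmax cancels, v₂/v₁ = [S]₂(Km+[S]₁) / [S]₁(Km+[S]₂).
= 0.319×(0.895+0.152) / (0.152×(0.895+0.319)) = 0.3340/0.1845 = 1.81.

1.81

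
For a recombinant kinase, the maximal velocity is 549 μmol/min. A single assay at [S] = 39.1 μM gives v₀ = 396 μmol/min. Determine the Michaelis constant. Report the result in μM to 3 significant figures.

15.1 μM

v/Vmax = 396/549 = 0.7213 = [S]/(Km+[S]).
So Km + [S] = [S]/0.7213 = 54.21 μM, giving Km = 54.21 − 39.1 = 15.1 μM.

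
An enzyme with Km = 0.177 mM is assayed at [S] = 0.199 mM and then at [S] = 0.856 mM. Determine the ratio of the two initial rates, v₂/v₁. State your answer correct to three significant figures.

1.57

Since Vmax cancels, v₂/v₁ = [S]₂(Km+[S]₁) / [S]₁(Km+[S]₂).
= 0.856×(0.177+0.199) / (0.199×(0.177+0.856)) = 0.3219/0.2056 = 1.57.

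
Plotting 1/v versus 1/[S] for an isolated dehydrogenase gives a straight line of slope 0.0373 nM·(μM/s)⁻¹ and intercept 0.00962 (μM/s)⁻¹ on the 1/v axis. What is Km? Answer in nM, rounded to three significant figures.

3.88 nM

y-intercept = 1/Vmax ⇒ Vmax = 104 μM/s; slope = Km/Vmax ⇒ Km = slope × Vmax.
Km = 0.0373 × 104 = 3.88 nM.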